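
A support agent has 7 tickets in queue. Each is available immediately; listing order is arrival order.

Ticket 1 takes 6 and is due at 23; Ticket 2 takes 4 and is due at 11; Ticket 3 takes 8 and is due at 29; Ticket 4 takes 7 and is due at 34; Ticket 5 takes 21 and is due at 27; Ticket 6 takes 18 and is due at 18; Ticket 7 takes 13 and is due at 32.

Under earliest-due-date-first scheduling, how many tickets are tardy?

EDD (increasing due date): Ticket 2 Ticket 6 Ticket 1 Ticket 5 Ticket 3 Ticket 7 Ticket 4.
Ticket 2: 0→4, due 11, tardiness 0
Ticket 6: 4→22, due 18, tardiness 4
Ticket 1: 22→28, due 23, tardiness 5
Ticket 5: 28→49, due 27, tardiness 22
Ticket 3: 49→57, due 29, tardiness 28
Ticket 7: 57→70, due 32, tardiness 38
Ticket 4: 70→77, due 34, tardiness 43
Late tickets: 6.

6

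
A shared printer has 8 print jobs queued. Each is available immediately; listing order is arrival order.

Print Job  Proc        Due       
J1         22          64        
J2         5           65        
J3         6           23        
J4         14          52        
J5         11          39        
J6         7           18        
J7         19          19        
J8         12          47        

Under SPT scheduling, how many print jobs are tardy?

3

SPT (increasing processing time): J2 J3 J6 J5 J8 J4 J7 J1.
J2: 0→5, due 65, tardiness 0
J3: 5→11, due 23, tardiness 0
J6: 11→18, due 18, tardiness 0
J5: 18→29, due 39, tardiness 0
J8: 29→41, due 47, tardiness 0
J4: 41→55, due 52, tardiness 3
J7: 55→74, due 19, tardiness 55
J1: 74→96, due 64, tardiness 32
Late print jobs: 3.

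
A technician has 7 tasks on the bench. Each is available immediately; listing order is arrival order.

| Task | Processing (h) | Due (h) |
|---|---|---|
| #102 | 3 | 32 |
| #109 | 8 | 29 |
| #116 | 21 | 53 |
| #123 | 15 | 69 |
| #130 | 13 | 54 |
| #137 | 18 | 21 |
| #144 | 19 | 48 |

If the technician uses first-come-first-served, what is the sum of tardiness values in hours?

FIFO (arrival order): #102 #109 #116 #123 #130 #137 #144.
#102: 0→3, due 32, tardiness 0
#109: 3→11, due 29, tardiness 0
#116: 11→32, due 53, tardiness 0
#123: 32→47, due 69, tardiness 0
#130: 47→60, due 54, tardiness 6
#137: 60→78, due 21, tardiness 57
#144: 78→97, due 48, tardiness 49
Sum = 0+0+0+0+6+57+49 = 112.

112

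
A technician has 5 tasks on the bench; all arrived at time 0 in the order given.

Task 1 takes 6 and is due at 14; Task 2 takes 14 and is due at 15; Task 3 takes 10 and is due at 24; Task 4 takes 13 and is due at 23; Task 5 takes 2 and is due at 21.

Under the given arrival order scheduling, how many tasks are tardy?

4

FIFO (arrival order): Task 1 Task 2 Task 3 Task 4 Task 5.
Task 1: 0→6, due 14, tardiness 0
Task 2: 6→20, due 15, tardiness 5
Task 3: 20→30, due 24, tardiness 6
Task 4: 30→43, due 23, tardiness 20
Task 5: 43→45, due 21, tardiness 24
Late tasks: 4.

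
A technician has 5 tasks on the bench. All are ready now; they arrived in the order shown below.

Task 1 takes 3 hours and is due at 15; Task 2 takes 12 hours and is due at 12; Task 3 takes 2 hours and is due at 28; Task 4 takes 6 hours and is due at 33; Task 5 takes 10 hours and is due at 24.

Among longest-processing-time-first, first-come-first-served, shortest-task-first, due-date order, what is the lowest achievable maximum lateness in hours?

LPT (decreasing processing time): Task 2 Task 5 Task 4 Task 1 Task 3.
Task 2: 0→12, due 12, lateness 0
Task 5: 12→22, due 24, lateness -2
Task 4: 22→28, due 33, lateness -5
Task 1: 28→31, due 15, lateness 16
Task 3: 31→33, due 28, lateness 5
Maximum = 16.
FIFO (arrival order): Task 1 Task 2 Task 3 Task 4 Task 5.
Task 1: 0→3, due 15, lateness -12
Task 2: 3→15, due 12, lateness 3
Task 3: 15→17, due 28, lateness -11
Task 4: 17→23, due 33, lateness -10
Task 5: 23→33, due 24, lateness 9
Maximum = 9.
SPT (increasing processing time): Task 3 Task 1 Task 4 Task 5 Task 2.
Task 3: 0→2, due 28, lateness -26
Task 1: 2→5, due 15, lateness -10
Task 4: 5→11, due 33, lateness -22
Task 5: 11→21, due 24, lateness -3
Task 2: 21→33, due 12, lateness 21
Maximum = 21.
EDD (increasing due date): Task 2 Task 1 Task 5 Task 3 Task 4.
Task 2: 0→12, due 12, lateness 0
Task 1: 12→15, due 15, lateness 0
Task 5: 15→25, due 24, lateness 1
Task 3: 25→27, due 28, lateness -1
Task 4: 27→33, due 33, lateness 0
Maximum = 1.
LPT 16, FIFO 9, SPT 21, EDD 1 → minimum 1.

1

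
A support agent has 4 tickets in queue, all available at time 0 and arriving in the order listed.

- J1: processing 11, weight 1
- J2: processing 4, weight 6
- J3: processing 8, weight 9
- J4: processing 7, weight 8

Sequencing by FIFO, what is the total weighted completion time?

548

FIFO (arrival order): J1 J2 J3 J4.
J1: finishes 11, weight 1, w·C = 11
J2: finishes 15, weight 6, w·C = 90
J3: finishes 23, weight 9, w·C = 207
J4: finishes 30, weight 8, w·C = 240
Sum = 11+90+207+240 = 548.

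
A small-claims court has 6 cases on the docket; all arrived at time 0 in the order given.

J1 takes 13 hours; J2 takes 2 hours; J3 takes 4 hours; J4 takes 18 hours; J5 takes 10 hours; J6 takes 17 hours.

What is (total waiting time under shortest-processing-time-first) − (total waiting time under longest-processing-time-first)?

-122

SPT (increasing processing time): J2 J3 J5 J1 J6 J4.
J2: waits 0, runs 0→2
J3: waits 2, runs 2→6
J5: waits 6, runs 6→16
J1: waits 16, runs 16→29
J6: waits 29, runs 29→46
J4: waits 46, runs 46→64
Sum = 0+2+6+16+29+46 = 99.
LPT (decreasing processing time): J4 J6 J1 J5 J3 J2.
J4: waits 0, runs 0→18
J6: waits 18, runs 18→35
J1: waits 35, runs 35→48
J5: waits 48, runs 48→58
J3: waits 58, runs 58→62
J2: waits 62, runs 62→64
Sum = 0+18+35+48+58+62 = 221.
Difference = 99 − 221 = -122.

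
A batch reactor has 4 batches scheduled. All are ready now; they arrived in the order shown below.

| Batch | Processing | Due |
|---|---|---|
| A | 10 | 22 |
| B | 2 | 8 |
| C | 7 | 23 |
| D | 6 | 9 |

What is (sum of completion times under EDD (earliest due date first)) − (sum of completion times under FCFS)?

EDD (increasing due date): B D A C.
B: 0→2
D: 2→8
A: 8→18
C: 18→25
Sum = 2+8+18+25 = 53.
FIFO (arrival order): A B C D.
A: 0→10
B: 10→12
C: 12→19
D: 19→25
Sum = 10+12+19+25 = 66.
Difference = 53 − 66 = -13.

-13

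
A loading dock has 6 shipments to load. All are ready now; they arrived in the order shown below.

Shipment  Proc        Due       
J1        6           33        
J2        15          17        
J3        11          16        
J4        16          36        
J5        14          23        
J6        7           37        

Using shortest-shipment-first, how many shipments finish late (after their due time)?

4

SPT (increasing processing time): J1 J6 J3 J5 J2 J4.
J1: 0→6, due 33, tardiness 0
J6: 6→13, due 37, tardiness 0
J3: 13→24, due 16, tardiness 8
J5: 24→38, due 23, tardiness 15
J2: 38→53, due 17, tardiness 36
J4: 53→69, due 36, tardiness 33
Late shipments: 4.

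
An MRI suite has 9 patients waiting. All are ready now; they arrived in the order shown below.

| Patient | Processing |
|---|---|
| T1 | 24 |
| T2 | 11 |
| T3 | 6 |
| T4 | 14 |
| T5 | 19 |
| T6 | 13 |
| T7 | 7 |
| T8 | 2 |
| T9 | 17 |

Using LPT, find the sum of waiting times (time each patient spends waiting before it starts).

602

LPT (decreasing processing time): T1 T5 T9 T4 T6 T2 T7 T3 T8.
T1: waits 0, runs 0→24
T5: waits 24, runs 24→43
T9: waits 43, runs 43→60
T4: waits 60, runs 60→74
T6: waits 74, runs 74→87
T2: waits 87, runs 87→98
T7: waits 98, runs 98→105
T3: waits 105, runs 105→111
T8: waits 111, runs 111→113
Sum = 0+24+43+60+74+87+98+105+111 = 602.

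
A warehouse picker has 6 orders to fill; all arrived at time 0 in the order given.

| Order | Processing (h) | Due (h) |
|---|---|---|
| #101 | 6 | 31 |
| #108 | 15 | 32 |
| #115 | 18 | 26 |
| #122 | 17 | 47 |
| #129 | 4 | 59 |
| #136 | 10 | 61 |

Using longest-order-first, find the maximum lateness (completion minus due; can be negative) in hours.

35

LPT (decreasing processing time): #115 #122 #108 #136 #101 #129.
#115: 0→18, due 26, lateness -8
#122: 18→35, due 47, lateness -12
#108: 35→50, due 32, lateness 18
#136: 50→60, due 61, lateness -1
#101: 60→66, due 31, lateness 35
#129: 66→70, due 59, lateness 11
Maximum = 35.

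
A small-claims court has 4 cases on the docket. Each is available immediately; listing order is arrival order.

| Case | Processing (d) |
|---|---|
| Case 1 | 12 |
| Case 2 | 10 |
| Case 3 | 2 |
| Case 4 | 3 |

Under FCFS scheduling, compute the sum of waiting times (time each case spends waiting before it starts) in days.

58

FIFO (arrival order): Case 1 Case 2 Case 3 Case 4.
Case 1: waits 0, runs 0→12
Case 2: waits 12, runs 12→22
Case 3: waits 22, runs 22→24
Case 4: waits 24, runs 24→27
Sum = 0+12+22+24 = 58.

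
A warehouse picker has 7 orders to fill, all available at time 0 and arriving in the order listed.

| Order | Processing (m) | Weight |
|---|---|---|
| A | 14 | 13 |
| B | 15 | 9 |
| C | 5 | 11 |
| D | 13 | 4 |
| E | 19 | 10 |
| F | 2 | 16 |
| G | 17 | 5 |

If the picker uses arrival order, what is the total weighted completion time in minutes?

FIFO (arrival order): A B C D E F G.
A: finishes 14, weight 13, w·C = 182
B: finishes 29, weight 9, w·C = 261
C: finishes 34, weight 11, w·C = 374
D: finishes 47, weight 4, w·C = 188
E: finishes 66, weight 10, w·C = 660
F: finishes 68, weight 16, w·C = 1088
G: finishes 85, weight 5, w·C = 425
Sum = 182+261+374+188+660+1088+425 = 3178.

3178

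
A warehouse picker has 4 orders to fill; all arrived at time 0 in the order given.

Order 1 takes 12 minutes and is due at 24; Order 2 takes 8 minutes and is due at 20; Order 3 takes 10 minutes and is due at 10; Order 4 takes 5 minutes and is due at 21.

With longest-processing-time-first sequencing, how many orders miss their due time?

3

LPT (decreasing processing time): Order 1 Order 3 Order 2 Order 4.
Order 1: 0→12, due 24, tardiness 0
Order 3: 12→22, due 10, tardiness 12
Order 2: 22→30, due 20, tardiness 10
Order 4: 30→35, due 21, tardiness 14
Late orders: 3.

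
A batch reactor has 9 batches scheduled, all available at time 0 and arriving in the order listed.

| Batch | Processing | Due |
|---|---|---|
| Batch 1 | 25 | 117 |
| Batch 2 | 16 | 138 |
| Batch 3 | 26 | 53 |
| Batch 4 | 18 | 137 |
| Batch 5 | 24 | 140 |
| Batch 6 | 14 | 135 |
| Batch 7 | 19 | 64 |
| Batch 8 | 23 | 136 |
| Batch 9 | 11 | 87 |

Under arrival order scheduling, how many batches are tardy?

4

FIFO (arrival order): Batch 1 Batch 2 Batch 3 Batch 4 Batch 5 Batch 6 Batch 7 Batch 8 Batch 9.
Batch 1: 0→25, due 117, tardiness 0
Batch 2: 25→41, due 138, tardiness 0
Batch 3: 41→67, due 53, tardiness 14
Batch 4: 67→85, due 137, tardiness 0
Batch 5: 85→109, due 140, tardiness 0
Batch 6: 109→123, due 135, tardiness 0
Batch 7: 123→142, due 64, tardiness 78
Batch 8: 142→165, due 136, tardiness 29
Batch 9: 165→176, due 87, tardiness 89
Late batches: 4.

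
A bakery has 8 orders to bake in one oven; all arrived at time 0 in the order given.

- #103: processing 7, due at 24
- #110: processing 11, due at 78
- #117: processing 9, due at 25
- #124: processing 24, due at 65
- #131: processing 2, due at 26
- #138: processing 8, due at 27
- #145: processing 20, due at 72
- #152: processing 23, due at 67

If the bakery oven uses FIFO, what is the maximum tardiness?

37

FIFO (arrival order): #103 #110 #117 #124 #131 #138 #145 #152.
#103: 0→7, due 24, tardiness 0
#110: 7→18, due 78, tardiness 0
#117: 18→27, due 25, tardiness 2
#124: 27→51, due 65, tardiness 0
#131: 51→53, due 26, tardiness 27
#138: 53→61, due 27, tardiness 34
#145: 61→81, due 72, tardiness 9
#152: 81→104, due 67, tardiness 37
Maximum = 37.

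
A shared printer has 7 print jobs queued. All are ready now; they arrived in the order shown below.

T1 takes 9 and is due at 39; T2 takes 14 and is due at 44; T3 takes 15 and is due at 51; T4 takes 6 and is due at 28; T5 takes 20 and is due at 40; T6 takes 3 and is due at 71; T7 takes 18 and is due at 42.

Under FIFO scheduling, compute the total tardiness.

FIFO (arrival order): T1 T2 T3 T4 T5 T6 T7.
T1: 0→9, due 39, tardiness 0
T2: 9→23, due 44, tardiness 0
T3: 23→38, due 51, tardiness 0
T4: 38→44, due 28, tardiness 16
T5: 44→64, due 40, tardiness 24
T6: 64→67, due 71, tardiness 0
T7: 67→85, due 42, tardiness 43
Sum = 0+0+0+16+24+0+43 = 83.

83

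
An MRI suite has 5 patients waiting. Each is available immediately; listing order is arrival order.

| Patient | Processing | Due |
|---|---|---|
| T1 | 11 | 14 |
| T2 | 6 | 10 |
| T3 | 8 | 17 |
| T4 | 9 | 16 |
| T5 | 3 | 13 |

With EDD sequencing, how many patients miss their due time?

3

EDD (increasing due date): T2 T5 T1 T4 T3.
T2: 0→6, due 10, tardiness 0
T5: 6→9, due 13, tardiness 0
T1: 9→20, due 14, tardiness 6
T4: 20→29, due 16, tardiness 13
T3: 29→37, due 17, tardiness 20
Late patients: 3.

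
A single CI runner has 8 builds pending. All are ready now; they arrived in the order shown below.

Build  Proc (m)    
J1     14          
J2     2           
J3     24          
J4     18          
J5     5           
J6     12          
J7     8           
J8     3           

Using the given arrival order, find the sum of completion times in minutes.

FIFO (arrival order): J1 J2 J3 J4 J5 J6 J7 J8.
J1: 0→14
J2: 14→16
J3: 16→40
J4: 40→58
J5: 58→63
J6: 63→75
J7: 75→83
J8: 83→86
Sum = 14+16+40+58+63+75+83+86 = 435.

435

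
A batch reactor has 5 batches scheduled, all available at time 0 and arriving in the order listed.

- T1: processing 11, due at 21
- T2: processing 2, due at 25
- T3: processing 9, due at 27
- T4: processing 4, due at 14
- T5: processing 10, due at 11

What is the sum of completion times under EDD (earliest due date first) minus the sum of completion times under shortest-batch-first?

EDD (increasing due date): T5 T4 T1 T2 T3.
T5: 0→10
T4: 10→14
T1: 14→25
T2: 25→27
T3: 27→36
Sum = 10+14+25+27+36 = 112.
SPT (increasing processing time): T2 T4 T3 T5 T1.
T2: 0→2
T4: 2→6
T3: 6→15
T5: 15→25
T1: 25→36
Sum = 2+6+15+25+36 = 84.
Difference = 112 − 84 = 28.

28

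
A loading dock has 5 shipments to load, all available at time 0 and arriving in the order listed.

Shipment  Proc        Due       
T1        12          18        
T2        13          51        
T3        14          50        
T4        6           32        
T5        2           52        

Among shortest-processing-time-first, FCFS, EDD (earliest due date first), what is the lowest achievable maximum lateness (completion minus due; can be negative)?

-5

SPT (increasing processing time): T5 T4 T1 T2 T3.
T5: 0→2, due 52, lateness -50
T4: 2→8, due 32, lateness -24
T1: 8→20, due 18, lateness 2
T2: 20→33, due 51, lateness -18
T3: 33→47, due 50, lateness -3
Maximum = 2.
FIFO (arrival order): T1 T2 T3 T4 T5.
T1: 0→12, due 18, lateness -6
T2: 12→25, due 51, lateness -26
T3: 25→39, due 50, lateness -11
T4: 39→45, due 32, lateness 13
T5: 45→47, due 52, lateness -5
Maximum = 13.
EDD (increasing due date): T1 T4 T3 T2 T5.
T1: 0→12, due 18, lateness -6
T4: 12→18, due 32, lateness -14
T3: 18→32, due 50, lateness -18
T2: 32→45, due 51, lateness -6
T5: 45→47, due 52, lateness -5
Maximum = -5.
SPT 2, FIFO 13, EDD -5 → minimum -5.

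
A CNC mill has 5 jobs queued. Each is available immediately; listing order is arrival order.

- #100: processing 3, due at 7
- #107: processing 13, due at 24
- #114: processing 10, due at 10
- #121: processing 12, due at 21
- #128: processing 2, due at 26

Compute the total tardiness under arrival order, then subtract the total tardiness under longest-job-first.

FIFO (arrival order): #100 #107 #114 #121 #128.
#100: 0→3, due 7, tardiness 0
#107: 3→16, due 24, tardiness 0
#114: 16→26, due 10, tardiness 16
#121: 26→38, due 21, tardiness 17
#128: 38→40, due 26, tardiness 14
Sum = 0+0+16+17+14 = 47.
LPT (decreasing processing time): #107 #121 #114 #100 #128.
#107: 0→13, due 24, tardiness 0
#121: 13→25, due 21, tardiness 4
#114: 25→35, due 10, tardiness 25
#100: 35→38, due 7, tardiness 31
#128: 38→40, due 26, tardiness 14
Sum = 0+4+25+31+14 = 74.
Difference = 47 − 74 = -27.

-27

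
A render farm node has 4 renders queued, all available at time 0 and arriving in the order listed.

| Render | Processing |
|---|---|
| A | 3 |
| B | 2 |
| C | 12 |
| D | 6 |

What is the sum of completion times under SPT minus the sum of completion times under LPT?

SPT (increasing processing time): B A D C.
B: 0→2
A: 2→5
D: 5→11
C: 11→23
Sum = 2+5+11+23 = 41.
LPT (decreasing processing time): C D A B.
C: 0→12
D: 12→18
A: 18→21
B: 21→23
Sum = 12+18+21+23 = 74.
Difference = 41 − 74 = -33.

-33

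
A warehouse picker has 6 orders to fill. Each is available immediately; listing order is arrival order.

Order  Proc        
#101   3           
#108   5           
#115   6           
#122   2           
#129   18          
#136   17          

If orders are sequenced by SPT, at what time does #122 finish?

2

SPT (increasing processing time): #122 #101 #108 #115 #136 #129.
#122: 0→2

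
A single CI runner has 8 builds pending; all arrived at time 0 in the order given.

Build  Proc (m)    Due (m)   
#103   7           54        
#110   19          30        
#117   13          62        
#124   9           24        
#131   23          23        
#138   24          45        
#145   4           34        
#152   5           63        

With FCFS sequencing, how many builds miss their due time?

FIFO (arrival order): #103 #110 #117 #124 #131 #138 #145 #152.
#103: 0→7, due 54, tardiness 0
#110: 7→26, due 30, tardiness 0
#117: 26→39, due 62, tardiness 0
#124: 39→48, due 24, tardiness 24
#131: 48→71, due 23, tardiness 48
#138: 71→95, due 45, tardiness 50
#145: 95→99, due 34, tardiness 65
#152: 99→104, due 63, tardiness 41
Late builds: 5.

5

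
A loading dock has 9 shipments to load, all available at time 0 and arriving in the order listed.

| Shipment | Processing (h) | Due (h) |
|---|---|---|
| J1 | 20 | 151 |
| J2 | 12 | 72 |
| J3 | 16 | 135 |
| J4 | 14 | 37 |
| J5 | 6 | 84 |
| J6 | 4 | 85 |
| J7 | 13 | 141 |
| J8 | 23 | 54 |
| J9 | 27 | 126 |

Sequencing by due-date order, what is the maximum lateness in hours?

-16

EDD (increasing due date): J4 J8 J2 J5 J6 J9 J3 J7 J1.
J4: 0→14, due 37, lateness -23
J8: 14→37, due 54, lateness -17
J2: 37→49, due 72, lateness -23
J5: 49→55, due 84, lateness -29
J6: 55→59, due 85, lateness -26
J9: 59→86, due 126, lateness -40
J3: 86→102, due 135, lateness -33
J7: 102→115, due 141, lateness -26
J1: 115→135, due 151, lateness -16
Maximum = -16.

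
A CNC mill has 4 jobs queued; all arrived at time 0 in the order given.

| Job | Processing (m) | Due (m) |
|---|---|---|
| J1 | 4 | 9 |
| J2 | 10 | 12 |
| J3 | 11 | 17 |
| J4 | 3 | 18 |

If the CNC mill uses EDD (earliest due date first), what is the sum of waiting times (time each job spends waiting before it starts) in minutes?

43

EDD (increasing due date): J1 J2 J3 J4.
J1: waits 0, runs 0→4
J2: waits 4, runs 4→14
J3: waits 14, runs 14→25
J4: waits 25, runs 25→28
Sum = 0+4+14+25 = 43.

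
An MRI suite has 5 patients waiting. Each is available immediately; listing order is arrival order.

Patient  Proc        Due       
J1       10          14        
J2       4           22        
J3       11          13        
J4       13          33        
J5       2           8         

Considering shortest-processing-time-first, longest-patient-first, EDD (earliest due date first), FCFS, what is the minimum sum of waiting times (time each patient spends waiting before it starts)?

SPT (increasing processing time): J5 J2 J1 J3 J4.
J5: waits 0, runs 0→2
J2: waits 2, runs 2→6
J1: waits 6, runs 6→16
J3: waits 16, runs 16→27
J4: waits 27, runs 27→40
Sum = 0+2+6+16+27 = 51.
LPT (decreasing processing time): J4 J3 J1 J2 J5.
J4: waits 0, runs 0→13
J3: waits 13, runs 13→24
J1: waits 24, runs 24→34
J2: waits 34, runs 34→38
J5: waits 38, runs 38→40
Sum = 0+13+24+34+38 = 109.
EDD (increasing due date): J5 J3 J1 J2 J4.
J5: waits 0, runs 0→2
J3: waits 2, runs 2→13
J1: waits 13, runs 13→23
J2: waits 23, runs 23→27
J4: waits 27, runs 27→40
Sum = 0+2+13+23+27 = 65.
FIFO (arrival order): J1 J2 J3 J4 J5.
J1: waits 0, runs 0→10
J2: waits 10, runs 10→14
J3: waits 14, runs 14→25
J4: waits 25, runs 25→38
J5: waits 38, runs 38→40
Sum = 0+10+14+25+38 = 87.
SPT 51, LPT 109, EDD 65, FIFO 87 → minimum 51.

51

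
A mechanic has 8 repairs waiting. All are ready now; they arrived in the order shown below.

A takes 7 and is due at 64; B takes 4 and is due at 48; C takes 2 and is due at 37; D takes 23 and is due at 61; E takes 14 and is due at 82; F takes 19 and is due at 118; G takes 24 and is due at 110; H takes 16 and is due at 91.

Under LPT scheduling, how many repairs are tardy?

LPT (decreasing processing time): G D F H E A B C.
G: 0→24, due 110, tardiness 0
D: 24→47, due 61, tardiness 0
F: 47→66, due 118, tardiness 0
H: 66→82, due 91, tardiness 0
E: 82→96, due 82, tardiness 14
A: 96→103, due 64, tardiness 39
B: 103→107, due 48, tardiness 59
C: 107→109, due 37, tardiness 72
Late repairs: 4.

4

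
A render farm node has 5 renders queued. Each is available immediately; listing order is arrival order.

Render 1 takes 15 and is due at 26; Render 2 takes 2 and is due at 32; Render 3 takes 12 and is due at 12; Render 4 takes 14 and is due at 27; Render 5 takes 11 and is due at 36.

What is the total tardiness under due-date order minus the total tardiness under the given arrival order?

-7

EDD (increasing due date): Render 3 Render 1 Render 4 Render 2 Render 5.
Render 3: 0→12, due 12, tardiness 0
Render 1: 12→27, due 26, tardiness 1
Render 4: 27→41, due 27, tardiness 14
Render 2: 41→43, due 32, tardiness 11
Render 5: 43→54, due 36, tardiness 18
Sum = 0+1+14+11+18 = 44.
FIFO (arrival order): Render 1 Render 2 Render 3 Render 4 Render 5.
Render 1: 0→15, due 26, tardiness 0
Render 2: 15→17, due 32, tardiness 0
Render 3: 17→29, due 12, tardiness 17
Render 4: 29→43, due 27, tardiness 16
Render 5: 43→54, due 36, tardiness 18
Sum = 0+0+17+16+18 = 51.
Difference = 44 − 51 = -7.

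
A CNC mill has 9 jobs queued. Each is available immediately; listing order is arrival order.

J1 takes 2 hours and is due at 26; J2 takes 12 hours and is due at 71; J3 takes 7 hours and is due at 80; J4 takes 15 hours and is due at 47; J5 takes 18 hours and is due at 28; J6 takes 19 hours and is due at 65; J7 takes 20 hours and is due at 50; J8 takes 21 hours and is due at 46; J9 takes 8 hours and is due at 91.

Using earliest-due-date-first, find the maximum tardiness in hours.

36

EDD (increasing due date): J1 J5 J8 J4 J7 J6 J2 J3 J9.
J1: 0→2, due 26, tardiness 0
J5: 2→20, due 28, tardiness 0
J8: 20→41, due 46, tardiness 0
J4: 41→56, due 47, tardiness 9
J7: 56→76, due 50, tardiness 26
J6: 76→95, due 65, tardiness 30
J2: 95→107, due 71, tardiness 36
J3: 107→114, due 80, tardiness 34
J9: 114→122, due 91, tardiness 31
Maximum = 36.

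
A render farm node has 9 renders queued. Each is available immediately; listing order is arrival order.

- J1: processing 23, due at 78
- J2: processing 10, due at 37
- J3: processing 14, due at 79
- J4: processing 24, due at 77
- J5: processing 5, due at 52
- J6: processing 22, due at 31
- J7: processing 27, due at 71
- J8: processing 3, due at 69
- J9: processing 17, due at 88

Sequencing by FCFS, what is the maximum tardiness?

FIFO (arrival order): J1 J2 J3 J4 J5 J6 J7 J8 J9.
J1: 0→23, due 78, tardiness 0
J2: 23→33, due 37, tardiness 0
J3: 33→47, due 79, tardiness 0
J4: 47→71, due 77, tardiness 0
J5: 71→76, due 52, tardiness 24
J6: 76→98, due 31, tardiness 67
J7: 98→125, due 71, tardiness 54
J8: 125→128, due 69, tardiness 59
J9: 128→145, due 88, tardiness 57
Maximum = 67.

67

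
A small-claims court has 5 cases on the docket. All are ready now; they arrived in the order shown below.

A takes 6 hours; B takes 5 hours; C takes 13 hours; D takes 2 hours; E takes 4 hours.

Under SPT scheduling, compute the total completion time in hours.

SPT (increasing processing time): D E B A C.
D: 0→2
E: 2→6
B: 6→11
A: 11→17
C: 17→30
Sum = 2+6+11+17+30 = 66.

66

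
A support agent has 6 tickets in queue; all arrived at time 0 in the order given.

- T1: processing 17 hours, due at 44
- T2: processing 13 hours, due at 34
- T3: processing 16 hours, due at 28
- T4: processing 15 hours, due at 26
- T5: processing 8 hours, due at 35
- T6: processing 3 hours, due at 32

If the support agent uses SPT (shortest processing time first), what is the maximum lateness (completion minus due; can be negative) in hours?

SPT (increasing processing time): T6 T5 T2 T4 T3 T1.
T6: 0→3, due 32, lateness -29
T5: 3→11, due 35, lateness -24
T2: 11→24, due 34, lateness -10
T4: 24→39, due 26, lateness 13
T3: 39→55, due 28, lateness 27
T1: 55→72, due 44, lateness 28
Maximum = 28.

28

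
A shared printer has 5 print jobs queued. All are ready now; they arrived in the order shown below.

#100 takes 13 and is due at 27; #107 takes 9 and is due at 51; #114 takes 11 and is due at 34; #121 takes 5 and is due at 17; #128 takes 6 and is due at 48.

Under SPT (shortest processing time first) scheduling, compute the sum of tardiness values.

SPT (increasing processing time): #121 #128 #107 #114 #100.
#121: 0→5, due 17, tardiness 0
#128: 5→11, due 48, tardiness 0
#107: 11→20, due 51, tardiness 0
#114: 20→31, due 34, tardiness 0
#100: 31→44, due 27, tardiness 17
Sum = 0+0+0+0+17 = 17.

17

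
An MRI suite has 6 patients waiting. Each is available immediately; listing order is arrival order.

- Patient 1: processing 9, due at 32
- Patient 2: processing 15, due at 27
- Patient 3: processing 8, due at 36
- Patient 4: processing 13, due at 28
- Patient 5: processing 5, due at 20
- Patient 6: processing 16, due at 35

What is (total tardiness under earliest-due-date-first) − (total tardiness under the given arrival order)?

-10

EDD (increasing due date): Patient 5 Patient 2 Patient 4 Patient 1 Patient 6 Patient 3.
Patient 5: 0→5, due 20, tardiness 0
Patient 2: 5→20, due 27, tardiness 0
Patient 4: 20→33, due 28, tardiness 5
Patient 1: 33→42, due 32, tardiness 10
Patient 6: 42→58, due 35, tardiness 23
Patient 3: 58→66, due 36, tardiness 30
Sum = 0+0+5+10+23+30 = 68.
FIFO (arrival order): Patient 1 Patient 2 Patient 3 Patient 4 Patient 5 Patient 6.
Patient 1: 0→9, due 32, tardiness 0
Patient 2: 9→24, due 27, tardiness 0
Patient 3: 24→32, due 36, tardiness 0
Patient 4: 32→45, due 28, tardiness 17
Patient 5: 45→50, due 20, tardiness 30
Patient 6: 50→66, due 35, tardiness 31
Sum = 0+0+0+17+30+31 = 78.
Difference = 68 − 78 = -10.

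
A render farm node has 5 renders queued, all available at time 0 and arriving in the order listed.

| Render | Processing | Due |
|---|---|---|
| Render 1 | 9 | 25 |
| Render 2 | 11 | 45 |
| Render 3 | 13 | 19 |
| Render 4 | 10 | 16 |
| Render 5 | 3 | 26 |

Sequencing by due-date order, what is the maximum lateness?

EDD (increasing due date): Render 4 Render 3 Render 1 Render 5 Render 2.
Render 4: 0→10, due 16, lateness -6
Render 3: 10→23, due 19, lateness 4
Render 1: 23→32, due 25, lateness 7
Render 5: 32→35, due 26, lateness 9
Render 2: 35→46, due 45, lateness 1
Maximum = 9.

9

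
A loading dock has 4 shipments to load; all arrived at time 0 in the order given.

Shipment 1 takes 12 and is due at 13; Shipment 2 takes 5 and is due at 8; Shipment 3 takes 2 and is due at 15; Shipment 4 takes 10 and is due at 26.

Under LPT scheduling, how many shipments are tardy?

LPT (decreasing processing time): Shipment 1 Shipment 4 Shipment 2 Shipment 3.
Shipment 1: 0→12, due 13, tardiness 0
Shipment 4: 12→22, due 26, tardiness 0
Shipment 2: 22→27, due 8, tardiness 19
Shipment 3: 27→29, due 15, tardiness 14
Late shipments: 2.

2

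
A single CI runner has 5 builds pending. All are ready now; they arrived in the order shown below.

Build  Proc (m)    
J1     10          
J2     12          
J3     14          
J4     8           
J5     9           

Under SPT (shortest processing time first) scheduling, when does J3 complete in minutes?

SPT (increasing processing time): J4 J5 J1 J2 J3.
J4: 0→8
J5: 8→17
J1: 17→27
J2: 27→39
J3: 39→53

53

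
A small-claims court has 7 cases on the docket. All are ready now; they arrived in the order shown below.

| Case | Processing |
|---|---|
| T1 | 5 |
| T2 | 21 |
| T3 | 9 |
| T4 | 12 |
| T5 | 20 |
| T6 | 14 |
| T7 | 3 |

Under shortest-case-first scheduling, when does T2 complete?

SPT (increasing processing time): T7 T1 T3 T4 T6 T5 T2.
T7: 0→3
T1: 3→8
T3: 8→17
T4: 17→29
T6: 29→43
T5: 43→63
T2: 63→84

84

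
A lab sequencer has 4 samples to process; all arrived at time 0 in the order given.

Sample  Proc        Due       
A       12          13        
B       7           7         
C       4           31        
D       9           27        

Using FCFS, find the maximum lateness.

FIFO (arrival order): A B C D.
A: 0→12, due 13, lateness -1
B: 12→19, due 7, lateness 12
C: 19→23, due 31, lateness -8
D: 23→32, due 27, lateness 5
Maximum = 12.

12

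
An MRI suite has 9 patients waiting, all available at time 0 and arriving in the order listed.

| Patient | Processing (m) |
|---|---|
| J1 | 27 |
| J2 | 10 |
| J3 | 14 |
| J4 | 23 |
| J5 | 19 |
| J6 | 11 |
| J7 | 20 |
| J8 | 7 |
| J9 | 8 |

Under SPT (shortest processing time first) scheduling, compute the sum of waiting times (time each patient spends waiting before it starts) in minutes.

403

SPT (increasing processing time): J8 J9 J2 J6 J3 J5 J7 J4 J1.
J8: waits 0, runs 0→7
J9: waits 7, runs 7→15
J2: waits 15, runs 15→25
J6: waits 25, runs 25→36
J3: waits 36, runs 36→50
J5: waits 50, runs 50→69
J7: waits 69, runs 69→89
J4: waits 89, runs 89→112
J1: waits 112, runs 112→139
Sum = 0+7+15+25+36+50+69+89+112 = 403.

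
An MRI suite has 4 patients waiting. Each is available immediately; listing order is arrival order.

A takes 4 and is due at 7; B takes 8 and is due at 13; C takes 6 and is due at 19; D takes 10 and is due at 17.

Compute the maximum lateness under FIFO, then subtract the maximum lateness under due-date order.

FIFO (arrival order): A B C D.
A: 0→4, due 7, lateness -3
B: 4→12, due 13, lateness -1
C: 12→18, due 19, lateness -1
D: 18→28, due 17, lateness 11
Maximum = 11.
EDD (increasing due date): A B D C.
A: 0→4, due 7, lateness -3
B: 4→12, due 13, lateness -1
D: 12→22, due 17, lateness 5
C: 22→28, due 19, lateness 9
Maximum = 9.
Difference = 11 − 9 = 2.

2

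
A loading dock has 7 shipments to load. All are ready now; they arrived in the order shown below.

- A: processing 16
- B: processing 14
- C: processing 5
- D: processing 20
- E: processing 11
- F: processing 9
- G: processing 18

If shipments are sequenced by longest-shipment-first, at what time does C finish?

LPT (decreasing processing time): D G A B E F C.
D: 0→20
G: 20→38
A: 38→54
B: 54→68
E: 68→79
F: 79→88
C: 88→93

93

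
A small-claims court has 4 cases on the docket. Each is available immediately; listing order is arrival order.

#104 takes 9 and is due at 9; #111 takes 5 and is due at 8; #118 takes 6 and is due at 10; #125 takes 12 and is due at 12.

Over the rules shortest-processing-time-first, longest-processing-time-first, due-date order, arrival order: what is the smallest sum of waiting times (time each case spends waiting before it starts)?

36

SPT (increasing processing time): #111 #118 #104 #125.
#111: waits 0, runs 0→5
#118: waits 5, runs 5→11
#104: waits 11, runs 11→20
#125: waits 20, runs 20→32
Sum = 0+5+11+20 = 36.
LPT (decreasing processing time): #125 #104 #118 #111.
#125: waits 0, runs 0→12
#104: waits 12, runs 12→21
#118: waits 21, runs 21→27
#111: waits 27, runs 27→32
Sum = 0+12+21+27 = 60.
EDD (increasing due date): #111 #104 #118 #125.
#111: waits 0, runs 0→5
#104: waits 5, runs 5→14
#118: waits 14, runs 14→20
#125: waits 20, runs 20→32
Sum = 0+5+14+20 = 39.
FIFO (arrival order): #104 #111 #118 #125.
#104: waits 0, runs 0→9
#111: waits 9, runs 9→14
#118: waits 14, runs 14→20
#125: waits 20, runs 20→32
Sum = 0+9+14+20 = 43.
SPT 36, LPT 60, EDD 39, FIFO 43 → minimum 36.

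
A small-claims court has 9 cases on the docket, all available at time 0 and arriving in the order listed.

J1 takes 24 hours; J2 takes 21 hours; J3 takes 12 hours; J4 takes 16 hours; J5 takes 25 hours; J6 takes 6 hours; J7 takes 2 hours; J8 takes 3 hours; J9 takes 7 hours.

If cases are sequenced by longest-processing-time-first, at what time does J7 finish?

116

LPT (decreasing processing time): J5 J1 J2 J4 J3 J9 J6 J8 J7.
J5: 0→25
J1: 25→49
J2: 49→70
J4: 70→86
J3: 86→98
J9: 98→105
J6: 105→111
J8: 111→114
J7: 114→116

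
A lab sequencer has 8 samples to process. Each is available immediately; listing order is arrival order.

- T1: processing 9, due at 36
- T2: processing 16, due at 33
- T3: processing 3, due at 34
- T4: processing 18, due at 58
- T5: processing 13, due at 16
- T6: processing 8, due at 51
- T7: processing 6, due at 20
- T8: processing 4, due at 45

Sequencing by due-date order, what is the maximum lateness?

EDD (increasing due date): T5 T7 T2 T3 T1 T8 T6 T4.
T5: 0→13, due 16, lateness -3
T7: 13→19, due 20, lateness -1
T2: 19→35, due 33, lateness 2
T3: 35→38, due 34, lateness 4
T1: 38→47, due 36, lateness 11
T8: 47→51, due 45, lateness 6
T6: 51→59, due 51, lateness 8
T4: 59→77, due 58, lateness 19
Maximum = 19.

19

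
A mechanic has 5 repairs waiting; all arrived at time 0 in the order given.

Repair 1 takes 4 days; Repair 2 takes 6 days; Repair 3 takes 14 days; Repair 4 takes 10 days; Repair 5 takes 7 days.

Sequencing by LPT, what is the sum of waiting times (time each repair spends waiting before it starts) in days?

LPT (decreasing processing time): Repair 3 Repair 4 Repair 5 Repair 2 Repair 1.
Repair 3: waits 0, runs 0→14
Repair 4: waits 14, runs 14→24
Repair 5: waits 24, runs 24→31
Repair 2: waits 31, runs 31→37
Repair 1: waits 37, runs 37→41
Sum = 0+14+24+31+37 = 106.

106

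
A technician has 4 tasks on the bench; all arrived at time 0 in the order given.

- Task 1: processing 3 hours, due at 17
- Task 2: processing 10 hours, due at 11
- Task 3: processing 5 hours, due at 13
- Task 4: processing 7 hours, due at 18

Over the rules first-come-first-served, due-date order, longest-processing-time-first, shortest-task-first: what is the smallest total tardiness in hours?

FIFO (arrival order): Task 1 Task 2 Task 3 Task 4.
Task 1: 0→3, due 17, tardiness 0
Task 2: 3→13, due 11, tardiness 2
Task 3: 13→18, due 13, tardiness 5
Task 4: 18→25, due 18, tardiness 7
Sum = 0+2+5+7 = 14.
EDD (increasing due date): Task 2 Task 3 Task 1 Task 4.
Task 2: 0→10, due 11, tardiness 0
Task 3: 10→15, due 13, tardiness 2
Task 1: 15→18, due 17, tardiness 1
Task 4: 18→25, due 18, tardiness 7
Sum = 0+2+1+7 = 10.
LPT (decreasing processing time): Task 2 Task 4 Task 3 Task 1.
Task 2: 0→10, due 11, tardiness 0
Task 4: 10→17, due 18, tardiness 0
Task 3: 17→22, due 13, tardiness 9
Task 1: 22→25, due 17, tardiness 8
Sum = 0+0+9+8 = 17.
SPT (increasing processing time): Task 1 Task 3 Task 4 Task 2.
Task 1: 0→3, due 17, tardiness 0
Task 3: 3→8, due 13, tardiness 0
Task 4: 8→15, due 18, tardiness 0
Task 2: 15→25, due 11, tardiness 14
Sum = 0+0+0+14 = 14.
FIFO 14, EDD 10, LPT 17, SPT 14 → minimum 10.

10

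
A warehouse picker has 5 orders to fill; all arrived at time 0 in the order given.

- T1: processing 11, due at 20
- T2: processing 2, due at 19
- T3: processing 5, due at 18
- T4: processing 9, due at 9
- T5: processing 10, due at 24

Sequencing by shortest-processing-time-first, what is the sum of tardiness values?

SPT (increasing processing time): T2 T3 T4 T5 T1.
T2: 0→2, due 19, tardiness 0
T3: 2→7, due 18, tardiness 0
T4: 7→16, due 9, tardiness 7
T5: 16→26, due 24, tardiness 2
T1: 26→37, due 20, tardiness 17
Sum = 0+0+7+2+17 = 26.

26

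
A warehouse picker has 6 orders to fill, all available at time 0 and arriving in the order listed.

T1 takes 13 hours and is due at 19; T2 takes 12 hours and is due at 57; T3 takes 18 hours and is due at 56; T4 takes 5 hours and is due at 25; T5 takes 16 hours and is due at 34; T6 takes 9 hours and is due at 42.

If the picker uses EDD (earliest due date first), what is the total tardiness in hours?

22

EDD (increasing due date): T1 T4 T5 T6 T3 T2.
T1: 0→13, due 19, tardiness 0
T4: 13→18, due 25, tardiness 0
T5: 18→34, due 34, tardiness 0
T6: 34→43, due 42, tardiness 1
T3: 43→61, due 56, tardiness 5
T2: 61→73, due 57, tardiness 16
Sum = 0+0+0+1+5+16 = 22.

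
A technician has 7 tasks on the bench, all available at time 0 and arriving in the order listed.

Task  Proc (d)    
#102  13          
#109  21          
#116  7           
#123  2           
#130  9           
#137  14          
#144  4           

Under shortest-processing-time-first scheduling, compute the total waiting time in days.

SPT (increasing processing time): #123 #144 #116 #130 #102 #137 #109.
#123: waits 0, runs 0→2
#144: waits 2, runs 2→6
#116: waits 6, runs 6→13
#130: waits 13, runs 13→22
#102: waits 22, runs 22→35
#137: waits 35, runs 35→49
#109: waits 49, runs 49→70
Sum = 0+2+6+13+22+35+49 = 127.

127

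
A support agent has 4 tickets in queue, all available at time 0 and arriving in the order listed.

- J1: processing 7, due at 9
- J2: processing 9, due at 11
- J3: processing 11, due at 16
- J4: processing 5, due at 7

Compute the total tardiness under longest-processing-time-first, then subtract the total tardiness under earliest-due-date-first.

LPT (decreasing processing time): J3 J2 J1 J4.
J3: 0→11, due 16, tardiness 0
J2: 11→20, due 11, tardiness 9
J1: 20→27, due 9, tardiness 18
J4: 27→32, due 7, tardiness 25
Sum = 0+9+18+25 = 52.
EDD (increasing due date): J4 J1 J2 J3.
J4: 0→5, due 7, tardiness 0
J1: 5→12, due 9, tardiness 3
J2: 12→21, due 11, tardiness 10
J3: 21→32, due 16, tardiness 16
Sum = 0+3+10+16 = 29.
Difference = 52 − 29 = 23.

23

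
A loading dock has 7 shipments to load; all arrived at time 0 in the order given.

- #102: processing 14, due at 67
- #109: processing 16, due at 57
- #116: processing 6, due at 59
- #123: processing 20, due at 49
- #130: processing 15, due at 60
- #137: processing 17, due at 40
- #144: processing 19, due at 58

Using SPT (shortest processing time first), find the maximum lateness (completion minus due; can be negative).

SPT (increasing processing time): #116 #102 #130 #109 #137 #144 #123.
#116: 0→6, due 59, lateness -53
#102: 6→20, due 67, lateness -47
#130: 20→35, due 60, lateness -25
#109: 35→51, due 57, lateness -6
#137: 51→68, due 40, lateness 28
#144: 68→87, due 58, lateness 29
#123: 87→107, due 49, lateness 58
Maximum = 58.

58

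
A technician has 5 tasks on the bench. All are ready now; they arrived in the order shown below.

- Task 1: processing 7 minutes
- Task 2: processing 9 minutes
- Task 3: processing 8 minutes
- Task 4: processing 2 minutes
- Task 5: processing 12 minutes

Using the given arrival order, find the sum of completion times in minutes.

FIFO (arrival order): Task 1 Task 2 Task 3 Task 4 Task 5.
Task 1: 0→7
Task 2: 7→16
Task 3: 16→24
Task 4: 24→26
Task 5: 26→38
Sum = 7+16+24+26+38 = 111.

111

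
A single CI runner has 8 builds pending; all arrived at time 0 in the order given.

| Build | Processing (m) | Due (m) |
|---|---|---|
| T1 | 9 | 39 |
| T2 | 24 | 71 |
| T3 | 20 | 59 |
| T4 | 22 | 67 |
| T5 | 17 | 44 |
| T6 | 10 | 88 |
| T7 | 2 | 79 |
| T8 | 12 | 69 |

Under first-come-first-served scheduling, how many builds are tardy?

FIFO (arrival order): T1 T2 T3 T4 T5 T6 T7 T8.
T1: 0→9, due 39, tardiness 0
T2: 9→33, due 71, tardiness 0
T3: 33→53, due 59, tardiness 0
T4: 53→75, due 67, tardiness 8
T5: 75→92, due 44, tardiness 48
T6: 92→102, due 88, tardiness 14
T7: 102→104, due 79, tardiness 25
T8: 104→116, due 69, tardiness 47
Late builds: 5.

5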